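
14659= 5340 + 9319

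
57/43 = 57/43 = 1.33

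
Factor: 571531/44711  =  44711^( - 1 )* 571531^1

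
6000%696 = 432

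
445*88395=39335775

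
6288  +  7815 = 14103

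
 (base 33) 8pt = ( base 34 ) 89C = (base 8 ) 22536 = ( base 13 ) 447B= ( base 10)9566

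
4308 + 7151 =11459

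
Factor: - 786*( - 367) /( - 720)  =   - 2^( - 3) * 3^( - 1 )*5^( - 1 ) * 131^1* 367^1=-  48077/120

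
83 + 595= 678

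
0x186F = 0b1100001101111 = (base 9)8520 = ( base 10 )6255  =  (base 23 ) BIM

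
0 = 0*42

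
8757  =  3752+5005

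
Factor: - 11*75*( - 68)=2^2*3^1 * 5^2*11^1*17^1 = 56100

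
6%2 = 0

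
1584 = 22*72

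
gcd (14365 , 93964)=169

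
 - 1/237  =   - 1  +  236/237 = -0.00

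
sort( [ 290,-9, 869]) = [ - 9,  290,869]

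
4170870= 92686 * 45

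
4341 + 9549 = 13890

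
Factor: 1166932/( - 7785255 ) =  - 2^2*3^( - 1 ) * 5^( - 1)*13^1*103^( - 1)*5039^( - 1 )*22441^1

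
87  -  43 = 44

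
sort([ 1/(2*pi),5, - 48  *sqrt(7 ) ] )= [-48*sqrt(7),1/ (2*pi),  5 ]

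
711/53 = 13 + 22/53=13.42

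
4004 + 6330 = 10334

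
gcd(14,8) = 2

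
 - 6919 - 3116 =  - 10035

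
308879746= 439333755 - 130454009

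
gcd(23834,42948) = 2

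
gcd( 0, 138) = 138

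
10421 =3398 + 7023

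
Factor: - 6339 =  - 3^1*2113^1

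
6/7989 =2/2663 = 0.00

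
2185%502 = 177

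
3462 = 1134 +2328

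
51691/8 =6461 + 3/8 = 6461.38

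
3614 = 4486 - 872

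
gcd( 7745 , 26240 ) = 5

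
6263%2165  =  1933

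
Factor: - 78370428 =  - 2^2*3^1*167^1*39107^1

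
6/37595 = 6/37595 = 0.00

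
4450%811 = 395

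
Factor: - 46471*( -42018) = 1952618478  =  2^1*3^1*47^1*149^1 * 46471^1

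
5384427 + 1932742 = 7317169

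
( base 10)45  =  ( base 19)27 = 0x2d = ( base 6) 113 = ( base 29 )1G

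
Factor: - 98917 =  - 7^1*13^1*1087^1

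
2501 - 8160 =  - 5659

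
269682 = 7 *38526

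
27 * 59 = 1593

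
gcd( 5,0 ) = 5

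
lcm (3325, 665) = 3325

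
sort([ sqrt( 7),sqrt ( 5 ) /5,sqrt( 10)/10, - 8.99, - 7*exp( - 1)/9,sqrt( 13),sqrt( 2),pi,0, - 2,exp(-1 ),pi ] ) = [ - 8.99,- 2 , - 7 * exp( - 1 )/9, 0,sqrt ( 10)/10, exp( - 1),sqrt(5)/5, sqrt( 2 ),sqrt( 7),pi,pi, sqrt(13)]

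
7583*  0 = 0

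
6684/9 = 742 + 2/3 = 742.67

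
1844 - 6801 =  - 4957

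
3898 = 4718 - 820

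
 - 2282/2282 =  - 1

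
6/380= 3/190   =  0.02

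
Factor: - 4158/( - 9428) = 2079/4714 =2^( - 1)*3^3*7^1*11^1*2357^( - 1)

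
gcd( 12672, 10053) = 9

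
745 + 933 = 1678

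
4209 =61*69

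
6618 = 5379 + 1239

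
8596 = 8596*1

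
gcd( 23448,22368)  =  24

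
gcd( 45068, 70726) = 2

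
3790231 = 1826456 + 1963775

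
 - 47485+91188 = 43703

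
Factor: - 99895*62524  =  -6245834980 = -2^2*5^1*7^2*11^1*29^1*19979^1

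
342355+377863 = 720218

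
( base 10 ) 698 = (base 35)jx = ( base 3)221212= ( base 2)1010111010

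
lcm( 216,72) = 216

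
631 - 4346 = -3715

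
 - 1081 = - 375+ - 706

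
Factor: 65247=3^1 * 7^1*13^1 * 239^1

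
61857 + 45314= 107171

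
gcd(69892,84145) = 1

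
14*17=238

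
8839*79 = 698281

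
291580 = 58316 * 5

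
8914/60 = 4457/30= 148.57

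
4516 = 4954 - 438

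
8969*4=35876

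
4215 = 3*1405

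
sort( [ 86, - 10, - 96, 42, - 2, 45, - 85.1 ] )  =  [ - 96,  -  85.1,  -  10,-2, 42,45,86 ] 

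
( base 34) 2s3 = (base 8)6303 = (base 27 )4D0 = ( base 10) 3267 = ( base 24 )5g3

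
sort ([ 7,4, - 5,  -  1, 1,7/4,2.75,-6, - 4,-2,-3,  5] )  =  [-6, - 5, - 4,-3,  -  2, -1,1,  7/4 , 2.75,4,5,7] 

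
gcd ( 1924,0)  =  1924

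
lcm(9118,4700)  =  455900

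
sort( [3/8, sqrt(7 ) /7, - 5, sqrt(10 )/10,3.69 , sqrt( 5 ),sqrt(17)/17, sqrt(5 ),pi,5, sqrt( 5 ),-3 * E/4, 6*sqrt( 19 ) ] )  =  [-5,-3*E/4,  sqrt (17 )/17, sqrt(10)/10, 3/8, sqrt(7)/7, sqrt(5), sqrt(5 ), sqrt( 5), pi, 3.69,5, 6*sqrt (19 )] 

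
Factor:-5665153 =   -  13^1*23^1*18947^1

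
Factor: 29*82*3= 7134= 2^1*3^1*29^1*41^1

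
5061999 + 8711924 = 13773923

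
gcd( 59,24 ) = 1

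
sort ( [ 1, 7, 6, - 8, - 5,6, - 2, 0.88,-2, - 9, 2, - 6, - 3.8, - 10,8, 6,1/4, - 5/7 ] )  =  [ - 10, - 9,  -  8,-6, - 5, - 3.8, - 2, - 2, - 5/7,1/4,0.88,  1, 2,6,6, 6 , 7,8 ]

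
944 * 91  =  85904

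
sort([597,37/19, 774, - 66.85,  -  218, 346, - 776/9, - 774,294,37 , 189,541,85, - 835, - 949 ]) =[ - 949, - 835,  -  774,  -  218, - 776/9, - 66.85 , 37/19 , 37,85,189, 294,346, 541,597,774]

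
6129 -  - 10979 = 17108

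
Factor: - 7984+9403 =3^1*11^1 * 43^1 = 1419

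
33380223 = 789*42307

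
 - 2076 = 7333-9409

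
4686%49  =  31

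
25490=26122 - 632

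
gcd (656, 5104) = 16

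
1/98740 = 1/98740 = 0.00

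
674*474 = 319476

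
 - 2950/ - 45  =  65 + 5/9= 65.56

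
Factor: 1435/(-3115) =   -  41^1*89^( - 1 ) = - 41/89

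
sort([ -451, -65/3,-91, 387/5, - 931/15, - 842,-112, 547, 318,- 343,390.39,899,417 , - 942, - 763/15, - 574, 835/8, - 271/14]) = [ -942, - 842, - 574,  -  451,-343,- 112, - 91 , - 931/15, - 763/15,- 65/3, - 271/14,387/5,835/8 , 318,  390.39, 417,  547, 899]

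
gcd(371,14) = 7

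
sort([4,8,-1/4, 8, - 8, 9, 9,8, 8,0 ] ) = [ - 8, - 1/4,  0 , 4 , 8 , 8,  8, 8,9, 9 ] 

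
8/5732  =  2/1433 = 0.00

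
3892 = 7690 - 3798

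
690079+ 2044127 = 2734206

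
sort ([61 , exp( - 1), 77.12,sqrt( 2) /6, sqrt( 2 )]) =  [ sqrt(2)/6,exp(-1),sqrt( 2 ), 61, 77.12]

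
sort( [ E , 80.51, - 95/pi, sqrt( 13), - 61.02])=[ - 61.02 , - 95/pi,E, sqrt(13), 80.51 ]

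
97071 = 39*2489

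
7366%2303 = 457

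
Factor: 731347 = 53^1* 13799^1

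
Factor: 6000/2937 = 2^4*5^3*11^(-1 ) *89^( - 1)  =  2000/979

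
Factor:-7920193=-7920193^1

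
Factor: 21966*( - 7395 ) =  - 2^1*3^2* 5^1*7^1*17^1*29^1*523^1 =- 162438570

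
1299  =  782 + 517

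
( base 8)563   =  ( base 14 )1C7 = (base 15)19B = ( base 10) 371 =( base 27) DK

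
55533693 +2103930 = 57637623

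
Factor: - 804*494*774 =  -2^4  *  3^3*13^1*19^1*43^1*67^1 = -307414224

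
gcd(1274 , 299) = 13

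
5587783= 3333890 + 2253893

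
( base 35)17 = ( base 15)2c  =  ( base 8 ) 52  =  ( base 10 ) 42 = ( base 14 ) 30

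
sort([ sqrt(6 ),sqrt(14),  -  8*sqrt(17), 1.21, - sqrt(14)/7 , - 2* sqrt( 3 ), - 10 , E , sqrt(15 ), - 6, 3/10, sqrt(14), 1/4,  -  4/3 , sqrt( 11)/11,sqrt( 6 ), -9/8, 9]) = [ -8*sqrt(17),  -  10, - 6, - 2 *sqrt( 3 ), - 4/3, - 9/8, - sqrt (14)/7,1/4,3/10 , sqrt( 11)/11,1.21 , sqrt ( 6),sqrt( 6 ),E,sqrt( 14), sqrt(14 ),sqrt(15 ) , 9]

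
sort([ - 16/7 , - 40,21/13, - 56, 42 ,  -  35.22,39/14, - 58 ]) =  [ - 58 ,- 56, -40, - 35.22, - 16/7, 21/13,39/14,42]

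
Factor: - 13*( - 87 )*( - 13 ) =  - 3^1*13^2*29^1 =- 14703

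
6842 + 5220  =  12062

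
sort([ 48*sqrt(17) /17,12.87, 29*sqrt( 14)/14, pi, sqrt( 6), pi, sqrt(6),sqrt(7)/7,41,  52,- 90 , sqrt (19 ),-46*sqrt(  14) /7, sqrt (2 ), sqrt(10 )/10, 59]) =[ - 90,- 46*sqrt( 14 )/7, sqrt ( 10)/10, sqrt( 7)/7,sqrt ( 2 ), sqrt(6), sqrt(6 ),pi , pi, sqrt( 19 ) , 29 * sqrt( 14 ) /14, 48*sqrt(17 )/17, 12.87,41,52, 59 ] 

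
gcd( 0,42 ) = 42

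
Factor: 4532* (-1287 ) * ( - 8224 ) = 2^7 * 3^2 * 11^2 * 13^1 * 103^1*257^1= 47967993216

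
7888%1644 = 1312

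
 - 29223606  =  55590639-84814245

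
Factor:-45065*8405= -378771325 = - 5^2*41^2*9013^1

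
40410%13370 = 300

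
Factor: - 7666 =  - 2^1*3833^1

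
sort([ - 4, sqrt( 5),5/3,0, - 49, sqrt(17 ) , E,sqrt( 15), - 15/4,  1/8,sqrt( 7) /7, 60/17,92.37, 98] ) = [ - 49, - 4, - 15/4 , 0,1/8,sqrt( 7)/7,5/3,sqrt(5 ) , E, 60/17,sqrt( 15 ),sqrt ( 17),92.37,98]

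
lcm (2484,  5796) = 17388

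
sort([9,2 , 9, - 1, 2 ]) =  [-1,2,2, 9, 9] 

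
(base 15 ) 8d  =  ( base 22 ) 61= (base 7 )250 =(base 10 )133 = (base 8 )205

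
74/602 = 37/301=0.12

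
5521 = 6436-915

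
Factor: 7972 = 2^2*1993^1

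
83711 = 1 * 83711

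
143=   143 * 1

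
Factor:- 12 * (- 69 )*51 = 42228 = 2^2*3^3 * 17^1*23^1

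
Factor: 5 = 5^1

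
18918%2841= 1872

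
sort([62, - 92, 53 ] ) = [-92,53,62 ]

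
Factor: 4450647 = 3^1*1483549^1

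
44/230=22/115=0.19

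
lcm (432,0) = 0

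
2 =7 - 5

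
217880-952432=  - 734552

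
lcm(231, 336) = 3696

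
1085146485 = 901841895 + 183304590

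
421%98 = 29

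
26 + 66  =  92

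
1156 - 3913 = -2757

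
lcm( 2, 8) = 8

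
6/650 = 3/325  =  0.01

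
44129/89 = 44129/89   =  495.83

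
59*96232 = 5677688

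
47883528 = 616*77733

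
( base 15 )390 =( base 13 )4A4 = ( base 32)pa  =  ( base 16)32A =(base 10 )810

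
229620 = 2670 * 86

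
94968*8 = 759744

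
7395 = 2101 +5294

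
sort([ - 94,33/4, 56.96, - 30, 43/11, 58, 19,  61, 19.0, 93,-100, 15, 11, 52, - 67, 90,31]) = [ - 100, - 94,- 67,  -  30,  43/11, 33/4, 11,15, 19,19.0, 31, 52, 56.96, 58, 61 , 90,  93 ]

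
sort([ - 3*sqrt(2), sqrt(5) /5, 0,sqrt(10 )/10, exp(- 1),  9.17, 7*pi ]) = [ - 3*sqrt(2),0,sqrt(10) /10,exp( - 1) , sqrt(5)/5 , 9.17 , 7*pi ]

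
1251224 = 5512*227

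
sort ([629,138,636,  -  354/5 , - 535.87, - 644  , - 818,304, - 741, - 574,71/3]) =[ - 818, - 741, - 644, - 574, - 535.87, -354/5, 71/3, 138, 304, 629, 636 ] 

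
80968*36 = 2914848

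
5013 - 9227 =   -  4214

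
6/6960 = 1/1160 = 0.00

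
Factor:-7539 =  - 3^1 *7^1*359^1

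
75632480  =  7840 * 9647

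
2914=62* 47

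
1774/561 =1774/561 =3.16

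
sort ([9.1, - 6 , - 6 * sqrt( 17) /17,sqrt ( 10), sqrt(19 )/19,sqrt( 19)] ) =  [ - 6, - 6*sqrt( 17)/17, sqrt( 19 ) /19 , sqrt( 10),sqrt( 19 ), 9.1 ] 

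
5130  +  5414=10544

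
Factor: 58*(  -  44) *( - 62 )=2^4*11^1*29^1*31^1=158224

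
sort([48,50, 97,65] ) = [48 , 50, 65,97 ]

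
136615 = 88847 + 47768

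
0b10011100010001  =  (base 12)5955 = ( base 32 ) 9OH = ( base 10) 10001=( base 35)85q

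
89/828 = 89/828 = 0.11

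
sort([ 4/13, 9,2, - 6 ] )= [ - 6,4/13,2 , 9]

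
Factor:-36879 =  - 3^1*19^1*647^1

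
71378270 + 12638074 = 84016344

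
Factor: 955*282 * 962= 2^2  *3^1*5^1*13^1*37^1 * 47^1*191^1 =259076220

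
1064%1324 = 1064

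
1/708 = 1/708 = 0.00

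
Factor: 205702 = 2^1* 7^2*2099^1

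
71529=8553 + 62976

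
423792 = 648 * 654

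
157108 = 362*434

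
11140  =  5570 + 5570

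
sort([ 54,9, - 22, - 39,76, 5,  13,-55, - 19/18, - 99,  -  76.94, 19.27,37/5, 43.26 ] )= [ -99, - 76.94, - 55, -39, - 22,  -  19/18, 5,37/5, 9,13,19.27, 43.26, 54,76 ]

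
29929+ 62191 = 92120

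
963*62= 59706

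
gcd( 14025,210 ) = 15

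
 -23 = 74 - 97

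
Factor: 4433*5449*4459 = 7^3*11^1  *13^2*31^1*5449^1 = 107709004403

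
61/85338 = 61/85338 = 0.00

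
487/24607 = 487/24607= 0.02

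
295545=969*305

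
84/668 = 21/167=0.13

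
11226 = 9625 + 1601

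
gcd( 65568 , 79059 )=3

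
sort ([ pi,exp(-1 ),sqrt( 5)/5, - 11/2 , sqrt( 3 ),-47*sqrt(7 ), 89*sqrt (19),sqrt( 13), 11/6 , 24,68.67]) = [ - 47 * sqrt( 7 ),-11/2 , exp(-1), sqrt ( 5 ) /5, sqrt(3 ),11/6, pi , sqrt( 13 ),24, 68.67, 89*sqrt( 19)]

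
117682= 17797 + 99885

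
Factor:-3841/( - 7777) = 7^( - 1)*11^( - 1 )*23^1* 101^( - 1) * 167^1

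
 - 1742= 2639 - 4381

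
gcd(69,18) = 3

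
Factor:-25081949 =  - 25081949^1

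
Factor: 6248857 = 6248857^1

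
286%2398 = 286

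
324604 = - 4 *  (-81151 ) 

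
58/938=29/469 = 0.06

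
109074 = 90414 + 18660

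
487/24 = 20 + 7/24 = 20.29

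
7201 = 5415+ 1786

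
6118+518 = 6636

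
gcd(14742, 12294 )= 18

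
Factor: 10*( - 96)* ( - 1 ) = 960= 2^6*3^1*5^1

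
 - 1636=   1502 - 3138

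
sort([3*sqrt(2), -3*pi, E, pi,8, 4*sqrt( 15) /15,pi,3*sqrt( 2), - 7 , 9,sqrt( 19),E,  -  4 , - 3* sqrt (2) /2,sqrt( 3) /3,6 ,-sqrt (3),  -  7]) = [ - 3*pi , - 7,  -  7,-4,-3*sqrt(2 ) /2, - sqrt( 3),  sqrt(3 )/3, 4*sqrt( 15 )/15,E,E,pi, pi, 3 * sqrt( 2),3*sqrt( 2), sqrt(19) , 6,8,9]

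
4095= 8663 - 4568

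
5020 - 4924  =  96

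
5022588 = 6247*804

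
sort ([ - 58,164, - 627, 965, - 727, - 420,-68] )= [-727, - 627 , - 420, - 68, - 58,164,965] 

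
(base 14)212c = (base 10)5724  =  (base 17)12DC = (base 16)165C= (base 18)hc0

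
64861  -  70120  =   - 5259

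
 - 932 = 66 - 998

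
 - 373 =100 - 473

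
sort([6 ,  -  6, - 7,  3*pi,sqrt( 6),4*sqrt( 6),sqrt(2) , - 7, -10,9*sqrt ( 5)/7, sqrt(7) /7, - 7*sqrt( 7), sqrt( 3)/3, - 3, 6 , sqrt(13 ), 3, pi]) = [ - 7*sqrt( 7), - 10, - 7, - 7, - 6,- 3 , sqrt( 7) /7, sqrt( 3) /3,sqrt( 2),  sqrt( 6 ) , 9*sqrt(5)/7, 3 , pi, sqrt( 13 ),6 , 6, 3 *pi,4*sqrt( 6)]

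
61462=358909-297447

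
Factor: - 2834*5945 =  - 2^1*5^1*13^1* 29^1 *41^1*  109^1 = - 16848130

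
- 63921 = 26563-90484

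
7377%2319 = 420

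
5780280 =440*13137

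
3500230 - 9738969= -6238739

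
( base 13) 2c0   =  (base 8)756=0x1EE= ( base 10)494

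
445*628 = 279460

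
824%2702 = 824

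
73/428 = 73/428 = 0.17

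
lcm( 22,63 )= 1386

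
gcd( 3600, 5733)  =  9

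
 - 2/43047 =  - 1 + 43045/43047 = - 0.00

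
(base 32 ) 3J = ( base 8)163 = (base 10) 115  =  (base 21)5A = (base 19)61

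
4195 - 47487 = - 43292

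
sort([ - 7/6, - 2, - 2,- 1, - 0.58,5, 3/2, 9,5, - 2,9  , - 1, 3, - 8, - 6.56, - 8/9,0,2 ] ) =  [ - 8, - 6.56, - 2, - 2, - 2, -7/6  , - 1,-1,-8/9, - 0.58,0, 3/2 , 2,3, 5, 5, 9, 9]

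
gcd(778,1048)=2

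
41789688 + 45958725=87748413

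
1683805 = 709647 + 974158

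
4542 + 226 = 4768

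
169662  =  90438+79224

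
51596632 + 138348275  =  189944907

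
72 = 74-2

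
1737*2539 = 4410243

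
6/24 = 1/4=   0.25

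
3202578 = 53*60426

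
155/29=5  +  10/29=5.34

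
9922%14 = 10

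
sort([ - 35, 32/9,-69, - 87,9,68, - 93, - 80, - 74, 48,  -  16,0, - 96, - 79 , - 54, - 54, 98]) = [ - 96,-93, - 87, - 80 , - 79  , - 74  , - 69, - 54, - 54, - 35, - 16,0, 32/9, 9, 48, 68, 98] 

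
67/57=67/57 =1.18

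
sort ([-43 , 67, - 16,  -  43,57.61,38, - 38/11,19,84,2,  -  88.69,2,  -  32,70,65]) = [ -88.69, - 43, - 43, - 32, - 16,- 38/11,2,2, 19, 38,57.61,65,  67, 70, 84]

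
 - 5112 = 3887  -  8999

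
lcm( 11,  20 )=220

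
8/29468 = 2/7367  =  0.00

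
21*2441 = 51261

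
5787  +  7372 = 13159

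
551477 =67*8231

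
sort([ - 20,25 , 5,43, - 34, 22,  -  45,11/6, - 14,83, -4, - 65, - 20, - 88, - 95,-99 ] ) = [ - 99, - 95, - 88, - 65,-45 , - 34, - 20, - 20, - 14, - 4,11/6, 5,  22,25,  43,83 ] 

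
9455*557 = 5266435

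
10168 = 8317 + 1851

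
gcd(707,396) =1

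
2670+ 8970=11640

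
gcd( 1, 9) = 1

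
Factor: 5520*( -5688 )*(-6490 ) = 2^8*3^3*5^2*11^1*23^1*59^1 * 79^1 = 203771462400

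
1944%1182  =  762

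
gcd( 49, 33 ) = 1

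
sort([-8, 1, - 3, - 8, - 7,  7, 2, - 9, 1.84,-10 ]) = [-10, - 9,-8,-8, - 7,  -  3, 1,1.84,2,7]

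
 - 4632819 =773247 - 5406066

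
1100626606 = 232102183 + 868524423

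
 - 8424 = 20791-29215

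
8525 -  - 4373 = 12898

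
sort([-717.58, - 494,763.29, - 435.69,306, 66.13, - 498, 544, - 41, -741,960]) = [-741, - 717.58, - 498 , - 494, - 435.69,-41, 66.13,306, 544,763.29, 960]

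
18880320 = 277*68160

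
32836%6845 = 5456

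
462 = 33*14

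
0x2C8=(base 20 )1FC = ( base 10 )712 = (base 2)1011001000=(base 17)27F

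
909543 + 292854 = 1202397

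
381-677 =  - 296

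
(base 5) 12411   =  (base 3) 1100100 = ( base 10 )981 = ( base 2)1111010101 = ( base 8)1725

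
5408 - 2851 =2557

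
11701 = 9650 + 2051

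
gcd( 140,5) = 5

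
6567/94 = 69 + 81/94 = 69.86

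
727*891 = 647757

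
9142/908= 10 + 31/454 = 10.07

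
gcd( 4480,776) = 8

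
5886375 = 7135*825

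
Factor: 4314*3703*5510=2^2*3^1*5^1*7^1* 19^1*23^2 * 29^1 * 719^1 = 88020828420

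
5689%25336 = 5689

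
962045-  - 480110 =1442155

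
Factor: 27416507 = 27416507^1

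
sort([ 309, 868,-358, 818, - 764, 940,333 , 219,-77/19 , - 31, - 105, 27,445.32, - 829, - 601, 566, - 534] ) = [ - 829, - 764,-601,-534, - 358, - 105, - 31, - 77/19,27, 219,309, 333, 445.32,566,818, 868,940] 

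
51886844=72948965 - 21062121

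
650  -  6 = 644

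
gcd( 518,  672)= 14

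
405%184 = 37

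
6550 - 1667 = 4883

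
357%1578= 357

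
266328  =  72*3699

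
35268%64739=35268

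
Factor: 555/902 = 2^( - 1)*3^1*5^1*11^( - 1)*37^1 * 41^(-1)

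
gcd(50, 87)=1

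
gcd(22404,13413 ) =3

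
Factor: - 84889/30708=-2^( - 2 )*3^( - 2)*7^1 * 67^1*181^1 *853^( - 1 )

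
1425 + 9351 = 10776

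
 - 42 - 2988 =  - 3030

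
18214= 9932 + 8282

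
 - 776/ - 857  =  776/857 =0.91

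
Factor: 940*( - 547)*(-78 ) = 2^3 * 3^1*5^1*13^1 * 47^1 * 547^1 = 40106040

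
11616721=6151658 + 5465063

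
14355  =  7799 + 6556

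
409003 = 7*58429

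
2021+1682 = 3703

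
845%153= 80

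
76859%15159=1064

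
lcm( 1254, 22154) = 66462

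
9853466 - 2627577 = 7225889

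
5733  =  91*63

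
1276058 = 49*26042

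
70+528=598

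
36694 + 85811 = 122505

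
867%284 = 15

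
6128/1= 6128 = 6128.00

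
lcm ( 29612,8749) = 384956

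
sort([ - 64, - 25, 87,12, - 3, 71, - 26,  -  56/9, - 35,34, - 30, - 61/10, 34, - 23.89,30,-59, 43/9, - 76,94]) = [ - 76, - 64, - 59, - 35,  -  30, - 26, - 25,-23.89, - 56/9, - 61/10, - 3, 43/9, 12, 30 , 34,  34,71, 87, 94]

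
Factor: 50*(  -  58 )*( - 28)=81200 = 2^4*5^2 * 7^1*29^1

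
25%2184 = 25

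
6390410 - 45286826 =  - 38896416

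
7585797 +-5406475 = 2179322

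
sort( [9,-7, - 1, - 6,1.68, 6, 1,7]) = [ - 7, - 6,-1,1,1.68, 6, 7,9] 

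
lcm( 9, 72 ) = 72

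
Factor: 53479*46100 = 2465381900  =  2^2*5^2*461^1*53479^1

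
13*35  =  455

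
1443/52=111/4  =  27.75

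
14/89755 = 14/89755= 0.00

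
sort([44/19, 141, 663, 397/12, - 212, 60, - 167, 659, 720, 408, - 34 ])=[ - 212, - 167, - 34  ,  44/19, 397/12, 60,141, 408, 659, 663,720] 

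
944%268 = 140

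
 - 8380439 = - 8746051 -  - 365612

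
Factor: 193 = 193^1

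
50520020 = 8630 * 5854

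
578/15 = 578/15 = 38.53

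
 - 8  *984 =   -  7872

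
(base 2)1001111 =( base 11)72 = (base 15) 54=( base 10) 79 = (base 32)2F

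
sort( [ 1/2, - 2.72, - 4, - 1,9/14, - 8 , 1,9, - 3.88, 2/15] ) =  [ - 8, - 4, - 3.88, - 2.72, - 1,2/15,1/2,9/14,1, 9 ] 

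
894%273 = 75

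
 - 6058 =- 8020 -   -  1962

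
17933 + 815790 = 833723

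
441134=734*601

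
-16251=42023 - 58274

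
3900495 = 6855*569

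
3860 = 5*772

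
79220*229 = 18141380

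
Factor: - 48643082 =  - 2^1*53^1*458897^1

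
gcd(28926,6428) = 3214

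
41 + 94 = 135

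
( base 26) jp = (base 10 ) 519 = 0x207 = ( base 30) h9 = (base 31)GN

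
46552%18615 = 9322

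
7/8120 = 1/1160 =0.00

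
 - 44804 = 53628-98432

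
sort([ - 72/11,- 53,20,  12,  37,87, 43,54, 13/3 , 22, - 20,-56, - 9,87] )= [ - 56, - 53,  -  20, - 9, - 72/11, 13/3, 12, 20, 22, 37,  43,54,  87, 87]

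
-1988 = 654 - 2642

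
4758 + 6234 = 10992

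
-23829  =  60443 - 84272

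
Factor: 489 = 3^1*163^1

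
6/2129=6/2129  =  0.00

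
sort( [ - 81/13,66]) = [  -  81/13,66]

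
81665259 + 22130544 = 103795803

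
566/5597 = 566/5597 = 0.10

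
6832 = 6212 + 620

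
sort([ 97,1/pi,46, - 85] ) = [ - 85,1/pi , 46,97] 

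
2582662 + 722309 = 3304971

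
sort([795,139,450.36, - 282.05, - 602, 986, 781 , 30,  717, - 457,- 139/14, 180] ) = [ - 602,- 457,-282.05, - 139/14 , 30, 139,  180,450.36 , 717, 781,795, 986]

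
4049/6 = 674 + 5/6 = 674.83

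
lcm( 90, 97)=8730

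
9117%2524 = 1545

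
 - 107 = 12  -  119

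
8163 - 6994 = 1169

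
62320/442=31160/221=141.00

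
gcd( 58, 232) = 58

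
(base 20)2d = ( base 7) 104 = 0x35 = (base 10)53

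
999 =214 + 785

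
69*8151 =562419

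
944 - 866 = 78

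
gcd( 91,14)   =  7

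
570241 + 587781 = 1158022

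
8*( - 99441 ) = -795528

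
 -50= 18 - 68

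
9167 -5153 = 4014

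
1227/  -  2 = -1227/2 =- 613.50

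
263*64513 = 16966919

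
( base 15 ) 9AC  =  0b100010001011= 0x88b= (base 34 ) 1UB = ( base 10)2187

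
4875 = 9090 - 4215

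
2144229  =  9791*219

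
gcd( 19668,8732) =4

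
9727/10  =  972 + 7/10  =  972.70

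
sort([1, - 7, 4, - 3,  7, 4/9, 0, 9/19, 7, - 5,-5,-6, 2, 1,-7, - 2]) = [-7,  -  7, - 6, -5, - 5, - 3 , - 2, 0, 4/9,  9/19, 1,  1,2, 4,7,7 ]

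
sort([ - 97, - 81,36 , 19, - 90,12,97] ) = [ - 97, - 90, - 81,12, 19 , 36, 97] 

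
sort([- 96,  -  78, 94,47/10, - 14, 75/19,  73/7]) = [ - 96, - 78, - 14, 75/19, 47/10, 73/7,94]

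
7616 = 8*952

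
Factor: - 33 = - 3^1 * 11^1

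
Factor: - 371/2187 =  - 3^(-7) * 7^1 * 53^1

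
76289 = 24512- - 51777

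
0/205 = 0=0.00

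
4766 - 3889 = 877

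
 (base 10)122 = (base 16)7a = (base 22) 5c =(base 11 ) 101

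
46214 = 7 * 6602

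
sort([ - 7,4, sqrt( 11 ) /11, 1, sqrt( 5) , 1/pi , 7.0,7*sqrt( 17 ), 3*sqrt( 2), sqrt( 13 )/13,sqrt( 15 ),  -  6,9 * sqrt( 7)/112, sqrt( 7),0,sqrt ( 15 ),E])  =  [ - 7,-6,0,9*sqrt( 7)/112, sqrt( 13)/13,sqrt (11)/11,1/pi, 1 , sqrt( 5) , sqrt( 7 ), E, sqrt( 15),  sqrt( 15), 4,3*sqrt(2),7.0,  7*sqrt(17 )]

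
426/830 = 213/415=0.51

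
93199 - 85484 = 7715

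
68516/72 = 951+11/18 =951.61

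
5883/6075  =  1961/2025 = 0.97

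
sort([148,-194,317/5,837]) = [ - 194, 317/5,148,  837]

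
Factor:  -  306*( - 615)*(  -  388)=  -  73017720 =- 2^3*3^3*5^1*17^1*41^1*97^1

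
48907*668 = 32669876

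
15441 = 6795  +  8646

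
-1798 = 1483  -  3281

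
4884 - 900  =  3984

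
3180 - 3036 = 144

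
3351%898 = 657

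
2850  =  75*38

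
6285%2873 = 539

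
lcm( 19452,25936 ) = 77808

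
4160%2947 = 1213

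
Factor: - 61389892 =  - 2^2*401^1*38273^1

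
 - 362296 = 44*( - 8234) 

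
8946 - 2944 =6002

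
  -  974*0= 0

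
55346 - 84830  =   - 29484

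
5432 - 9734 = -4302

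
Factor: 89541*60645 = 5430213945 = 3^3 * 5^1*13^1*311^1  *  9949^1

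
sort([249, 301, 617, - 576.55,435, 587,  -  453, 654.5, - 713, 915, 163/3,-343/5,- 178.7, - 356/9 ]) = [ - 713, - 576.55,-453, - 178.7, - 343/5,-356/9, 163/3,249, 301, 435,587, 617, 654.5,915] 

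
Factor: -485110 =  - 2^1*5^1 * 139^1*349^1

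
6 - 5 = 1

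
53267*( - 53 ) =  - 2823151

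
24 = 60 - 36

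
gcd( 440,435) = 5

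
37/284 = 37/284 = 0.13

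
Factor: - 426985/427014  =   - 2^( - 1 )*3^( - 2)*5^1*7^( -1)*13^1*3389^ ( - 1)*6569^1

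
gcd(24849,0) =24849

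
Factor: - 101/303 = -1/3 = - 3^( - 1)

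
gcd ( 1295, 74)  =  37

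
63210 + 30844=94054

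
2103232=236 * 8912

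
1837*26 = 47762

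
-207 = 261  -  468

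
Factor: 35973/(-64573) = -3^2*7^1*31^ (  -  1) *571^1 * 2083^(-1 )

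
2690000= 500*5380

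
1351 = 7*193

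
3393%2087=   1306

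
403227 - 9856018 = -9452791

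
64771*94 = 6088474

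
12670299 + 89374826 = 102045125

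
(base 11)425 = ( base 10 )511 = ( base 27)ip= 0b111111111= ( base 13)304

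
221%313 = 221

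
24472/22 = 1112+ 4/11 = 1112.36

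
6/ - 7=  - 6/7 =- 0.86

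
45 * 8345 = 375525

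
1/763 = 1/763  =  0.00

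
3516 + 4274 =7790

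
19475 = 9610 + 9865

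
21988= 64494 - 42506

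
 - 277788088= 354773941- 632562029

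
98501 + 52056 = 150557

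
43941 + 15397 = 59338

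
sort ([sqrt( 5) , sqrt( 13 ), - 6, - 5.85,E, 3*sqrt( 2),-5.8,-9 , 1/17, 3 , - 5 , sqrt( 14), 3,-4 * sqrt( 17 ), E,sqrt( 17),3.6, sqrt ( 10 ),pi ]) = [ -4* sqrt ( 17 ) , - 9, - 6 ,-5.85, - 5.8 ,-5 , 1/17, sqrt( 5),E,E, 3,3, pi, sqrt( 10 ), 3.6 , sqrt(13), sqrt( 14),sqrt(17 ),3*sqrt(2) ] 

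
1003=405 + 598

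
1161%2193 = 1161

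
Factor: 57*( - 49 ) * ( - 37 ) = 3^1*7^2 * 19^1 * 37^1 = 103341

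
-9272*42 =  - 389424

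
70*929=65030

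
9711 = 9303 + 408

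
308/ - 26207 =-308/26207 =- 0.01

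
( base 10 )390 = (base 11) 325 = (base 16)186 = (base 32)c6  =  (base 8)606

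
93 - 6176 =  - 6083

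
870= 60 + 810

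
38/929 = 38/929=0.04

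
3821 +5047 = 8868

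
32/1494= 16/747 = 0.02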